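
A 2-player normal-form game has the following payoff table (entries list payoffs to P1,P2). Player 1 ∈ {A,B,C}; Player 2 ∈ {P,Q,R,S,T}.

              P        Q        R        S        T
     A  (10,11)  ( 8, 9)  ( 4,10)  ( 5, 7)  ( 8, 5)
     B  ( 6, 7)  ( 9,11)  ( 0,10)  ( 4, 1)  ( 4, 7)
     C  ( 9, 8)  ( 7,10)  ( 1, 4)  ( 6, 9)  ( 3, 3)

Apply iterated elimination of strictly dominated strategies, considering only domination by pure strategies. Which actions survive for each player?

Remaining: P1:{A,B} P2:{P,Q,R}

P2 drop S (Q beats it: A:9>7 B:11>1 C:10>9)
P1 drop C (A beats it: P:10>9 Q:8>7 R:4>1 T:8>3)
P2 drop T (Q beats it: A:9>5 B:11>7)
P1→{A,B} P2→{P,Q,R}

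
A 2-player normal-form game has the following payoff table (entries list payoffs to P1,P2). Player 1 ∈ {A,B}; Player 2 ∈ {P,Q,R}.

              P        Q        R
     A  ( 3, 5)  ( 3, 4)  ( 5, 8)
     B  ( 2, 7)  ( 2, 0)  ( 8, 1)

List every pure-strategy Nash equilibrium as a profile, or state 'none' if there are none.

PSNE: ∅

(A,P): not NE [P2→R gives 8>5]
(A,Q): not NE [P2→R gives 8>4]
(A,R): not NE [P1→B gives 8>5]
(B,P): not NE [P1→A gives 3>2]
(B,Q): not NE [P1→A gives 3>2; P2→P gives 7>0]
(B,R): not NE [P2→P gives 7>1]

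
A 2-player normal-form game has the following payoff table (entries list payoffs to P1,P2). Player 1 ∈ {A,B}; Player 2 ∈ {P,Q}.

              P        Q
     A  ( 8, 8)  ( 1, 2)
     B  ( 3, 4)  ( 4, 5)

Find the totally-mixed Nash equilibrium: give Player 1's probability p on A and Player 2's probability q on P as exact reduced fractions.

(p,q) = (1/7, 3/8)

P1 indiff ⇒ q·8+(1-q)·1 = q·3+(1-q)·4 ⇒ q(5) = (1-q)(3) ⇒ q = 3/8
P2 indiff ⇒ p·8+(1-p)·4 = p·2+(1-p)·5 ⇒ p(6) = (1-p)(1) ⇒ p = 1/7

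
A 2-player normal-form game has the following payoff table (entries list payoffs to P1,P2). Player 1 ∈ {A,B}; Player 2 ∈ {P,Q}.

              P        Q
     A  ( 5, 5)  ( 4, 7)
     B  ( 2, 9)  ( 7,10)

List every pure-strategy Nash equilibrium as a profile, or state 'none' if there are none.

NE set: (B,Q)

(A,P): not NE [P2→Q gives 7>5]
(A,Q): not NE [P1→B gives 7>4]
(B,P): not NE [P1→A gives 5>2; P2→Q gives 10>9]
(B,Q): NE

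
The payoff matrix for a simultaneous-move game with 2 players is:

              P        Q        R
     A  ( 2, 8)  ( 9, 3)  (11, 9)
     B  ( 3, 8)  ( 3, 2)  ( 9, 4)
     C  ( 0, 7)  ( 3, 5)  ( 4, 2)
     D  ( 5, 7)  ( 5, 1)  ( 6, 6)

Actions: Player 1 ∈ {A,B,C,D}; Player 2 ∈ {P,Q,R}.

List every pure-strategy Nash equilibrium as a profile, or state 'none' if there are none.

(A,P): not NE [P1→D gives 5>2; P2→R gives 9>8]
(A,Q): not NE [P2→R gives 9>3]
(A,R): NE
(B,P): not NE [P1→D gives 5>3]
(B,Q): not NE [P1→A gives 9>3; P2→P gives 8>2]
(B,R): not NE [P1→A gives 11>9; P2→P gives 8>4]
(C,P): not NE [P1→D gives 5>0]
(C,Q): not NE [P1→A gives 9>3; P2→P gives 7>5]
(C,R): not NE [P1→A gives 11>4; P2→P gives 7>2]
(D,P): NE
(D,Q): not NE [P1→A gives 9>5; P2→P gives 7>1]
(D,R): not NE [P1→A gives 11>6; P2→P gives 7>6]

PSNE = {(A,R), (D,P)}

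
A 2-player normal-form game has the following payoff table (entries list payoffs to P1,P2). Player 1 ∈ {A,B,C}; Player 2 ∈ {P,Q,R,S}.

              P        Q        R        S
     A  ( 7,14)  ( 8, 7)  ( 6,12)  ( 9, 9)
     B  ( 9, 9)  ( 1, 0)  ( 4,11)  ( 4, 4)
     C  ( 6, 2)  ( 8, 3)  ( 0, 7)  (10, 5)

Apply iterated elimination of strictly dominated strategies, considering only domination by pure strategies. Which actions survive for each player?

P2 drop Q (R beats it: A:12>7 B:11>0 C:7>3)
P2 drop S (R beats it: A:12>9 B:11>4 C:7>5)
P1 drop C (A beats it: P:7>6 R:6>0)
P1→{A,B} P2→{P,R}

IESDS → P1:{A,B} P2:{P,R}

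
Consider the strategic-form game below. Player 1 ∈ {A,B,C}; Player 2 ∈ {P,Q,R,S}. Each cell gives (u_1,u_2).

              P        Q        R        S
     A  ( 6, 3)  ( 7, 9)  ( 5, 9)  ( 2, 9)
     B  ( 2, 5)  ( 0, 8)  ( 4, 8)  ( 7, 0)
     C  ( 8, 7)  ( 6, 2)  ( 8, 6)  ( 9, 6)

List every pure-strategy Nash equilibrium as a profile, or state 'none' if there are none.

(A,P): not NE [P1→C gives 8>6; P2→S gives 9>3]
(A,Q): NE
(A,R): not NE [P1→C gives 8>5]
(A,S): not NE [P1→C gives 9>2]
(B,P): not NE [P1→C gives 8>2; P2→R gives 8>5]
(B,Q): not NE [P1→A gives 7>0]
(B,R): not NE [P1→C gives 8>4]
(B,S): not NE [P1→C gives 9>7; P2→R gives 8>0]
(C,P): NE
(C,Q): not NE [P1→A gives 7>6; P2→P gives 7>2]
(C,R): not NE [P2→P gives 7>6]
(C,S): not NE [P2→P gives 7>6]

NE set: (A,Q), (C,P)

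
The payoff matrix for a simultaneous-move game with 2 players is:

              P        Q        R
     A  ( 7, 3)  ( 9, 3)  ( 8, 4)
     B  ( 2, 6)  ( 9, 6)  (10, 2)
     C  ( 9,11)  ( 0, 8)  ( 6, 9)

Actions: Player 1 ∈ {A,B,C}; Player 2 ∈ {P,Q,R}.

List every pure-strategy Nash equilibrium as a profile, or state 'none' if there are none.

(A,P): not NE [P1→C gives 9>7; P2→R gives 4>3]
(A,Q): not NE [P2→R gives 4>3]
(A,R): not NE [P1→B gives 10>8]
(B,P): not NE [P1→C gives 9>2]
(B,Q): NE
(B,R): not NE [P2→Q gives 6>2]
(C,P): NE
(C,Q): not NE [P1→B gives 9>0; P2→P gives 11>8]
(C,R): not NE [P1→B gives 10>6; P2→P gives 11>9]

NE set: (B,Q), (C,P)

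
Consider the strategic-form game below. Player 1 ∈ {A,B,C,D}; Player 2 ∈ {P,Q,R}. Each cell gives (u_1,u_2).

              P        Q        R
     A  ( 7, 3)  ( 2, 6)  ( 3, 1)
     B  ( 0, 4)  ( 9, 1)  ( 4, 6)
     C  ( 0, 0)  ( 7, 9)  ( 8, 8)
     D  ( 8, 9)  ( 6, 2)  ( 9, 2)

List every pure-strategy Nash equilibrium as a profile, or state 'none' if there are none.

Nash profiles: (D,P)

(A,P): not NE [P1→D gives 8>7; P2→Q gives 6>3]
(A,Q): not NE [P1→B gives 9>2]
(A,R): not NE [P1→D gives 9>3; P2→Q gives 6>1]
(B,P): not NE [P1→D gives 8>0; P2→R gives 6>4]
(B,Q): not NE [P2→R gives 6>1]
(B,R): not NE [P1→D gives 9>4]
(C,P): not NE [P1→D gives 8>0; P2→Q gives 9>0]
(C,Q): not NE [P1→B gives 9>7]
(C,R): not NE [P1→D gives 9>8; P2→Q gives 9>8]
(D,P): NE
(D,Q): not NE [P1→B gives 9>6; P2→P gives 9>2]
(D,R): not NE [P2→P gives 9>2]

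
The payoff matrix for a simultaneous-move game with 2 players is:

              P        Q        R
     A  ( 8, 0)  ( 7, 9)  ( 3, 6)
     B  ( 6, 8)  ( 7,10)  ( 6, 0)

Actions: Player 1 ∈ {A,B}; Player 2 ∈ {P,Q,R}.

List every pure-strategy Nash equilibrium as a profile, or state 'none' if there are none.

(A,P): not NE [P2→Q gives 9>0]
(A,Q): NE
(A,R): not NE [P1→B gives 6>3; P2→Q gives 9>6]
(B,P): not NE [P1→A gives 8>6; P2→Q gives 10>8]
(B,Q): NE
(B,R): not NE [P2→Q gives 10>0]

NE set: (A,Q), (B,Q)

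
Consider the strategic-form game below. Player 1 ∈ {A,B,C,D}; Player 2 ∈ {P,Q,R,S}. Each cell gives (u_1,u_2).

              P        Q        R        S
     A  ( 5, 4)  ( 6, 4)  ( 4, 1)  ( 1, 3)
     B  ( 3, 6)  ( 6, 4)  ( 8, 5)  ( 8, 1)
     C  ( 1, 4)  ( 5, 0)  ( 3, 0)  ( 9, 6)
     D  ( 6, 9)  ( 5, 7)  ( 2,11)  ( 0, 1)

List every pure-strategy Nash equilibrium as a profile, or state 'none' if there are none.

NE set: (A,Q), (C,S)

(A,P): not NE [P1→D gives 6>5]
(A,Q): NE
(A,R): not NE [P1→B gives 8>4; P2→Q gives 4>1]
(A,S): not NE [P1→C gives 9>1; P2→Q gives 4>3]
(B,P): not NE [P1→D gives 6>3]
(B,Q): not NE [P2→P gives 6>4]
(B,R): not NE [P2→P gives 6>5]
(B,S): not NE [P1→C gives 9>8; P2→P gives 6>1]
(C,P): not NE [P1→D gives 6>1; P2→S gives 6>4]
(C,Q): not NE [P1→B gives 6>5; P2→S gives 6>0]
(C,R): not NE [P1→B gives 8>3; P2→S gives 6>0]
(C,S): NE
(D,P): not NE [P2→R gives 11>9]
(D,Q): not NE [P1→B gives 6>5; P2→R gives 11>7]
(D,R): not NE [P1→B gives 8>2]
(D,S): not NE [P1→C gives 9>0; P2→R gives 11>1]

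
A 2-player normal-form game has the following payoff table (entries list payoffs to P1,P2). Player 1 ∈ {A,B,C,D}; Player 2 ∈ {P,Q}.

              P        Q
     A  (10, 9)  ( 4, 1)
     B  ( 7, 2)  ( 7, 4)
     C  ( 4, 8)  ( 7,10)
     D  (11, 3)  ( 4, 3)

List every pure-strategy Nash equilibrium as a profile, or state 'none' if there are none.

(A,P): not NE [P1→D gives 11>10]
(A,Q): not NE [P1→C gives 7>4; P2→P gives 9>1]
(B,P): not NE [P1→D gives 11>7; P2→Q gives 4>2]
(B,Q): NE
(C,P): not NE [P1→D gives 11>4; P2→Q gives 10>8]
(C,Q): NE
(D,P): NE
(D,Q): not NE [P1→C gives 7>4]

NE set: (B,Q), (C,Q), (D,P)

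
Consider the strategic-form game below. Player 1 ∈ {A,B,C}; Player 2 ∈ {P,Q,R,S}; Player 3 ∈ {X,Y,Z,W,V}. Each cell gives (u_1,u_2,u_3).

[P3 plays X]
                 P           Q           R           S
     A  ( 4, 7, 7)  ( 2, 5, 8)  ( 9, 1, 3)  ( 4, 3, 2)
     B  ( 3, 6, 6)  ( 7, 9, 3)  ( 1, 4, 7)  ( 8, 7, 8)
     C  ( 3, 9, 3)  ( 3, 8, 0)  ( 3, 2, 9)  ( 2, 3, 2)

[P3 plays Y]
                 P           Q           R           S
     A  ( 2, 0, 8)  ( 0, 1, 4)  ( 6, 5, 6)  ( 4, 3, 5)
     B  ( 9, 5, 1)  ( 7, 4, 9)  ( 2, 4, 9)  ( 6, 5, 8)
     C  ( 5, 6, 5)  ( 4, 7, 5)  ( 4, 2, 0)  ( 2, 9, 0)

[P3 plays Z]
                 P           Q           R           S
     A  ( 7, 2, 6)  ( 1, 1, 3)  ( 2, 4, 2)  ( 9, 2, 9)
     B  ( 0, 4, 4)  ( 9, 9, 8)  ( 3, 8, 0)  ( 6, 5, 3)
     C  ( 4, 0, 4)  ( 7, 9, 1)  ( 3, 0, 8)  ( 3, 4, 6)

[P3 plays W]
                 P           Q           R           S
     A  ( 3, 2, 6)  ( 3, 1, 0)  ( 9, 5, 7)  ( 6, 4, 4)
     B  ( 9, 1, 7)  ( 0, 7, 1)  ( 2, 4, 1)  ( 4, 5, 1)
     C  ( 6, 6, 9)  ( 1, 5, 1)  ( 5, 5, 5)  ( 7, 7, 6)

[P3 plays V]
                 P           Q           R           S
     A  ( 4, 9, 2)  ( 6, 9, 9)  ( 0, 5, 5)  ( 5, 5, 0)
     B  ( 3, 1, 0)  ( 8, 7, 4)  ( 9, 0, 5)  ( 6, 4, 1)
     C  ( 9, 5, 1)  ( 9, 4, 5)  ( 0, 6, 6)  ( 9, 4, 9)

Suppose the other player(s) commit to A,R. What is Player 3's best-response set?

u_3(X vs A,R) = 3
u_3(Y vs A,R) = 6
u_3(Z vs A,R) = 2
u_3(W vs A,R) = 7
u_3(V vs A,R) = 5
max payoff 7 at {W}

P3 best: {W}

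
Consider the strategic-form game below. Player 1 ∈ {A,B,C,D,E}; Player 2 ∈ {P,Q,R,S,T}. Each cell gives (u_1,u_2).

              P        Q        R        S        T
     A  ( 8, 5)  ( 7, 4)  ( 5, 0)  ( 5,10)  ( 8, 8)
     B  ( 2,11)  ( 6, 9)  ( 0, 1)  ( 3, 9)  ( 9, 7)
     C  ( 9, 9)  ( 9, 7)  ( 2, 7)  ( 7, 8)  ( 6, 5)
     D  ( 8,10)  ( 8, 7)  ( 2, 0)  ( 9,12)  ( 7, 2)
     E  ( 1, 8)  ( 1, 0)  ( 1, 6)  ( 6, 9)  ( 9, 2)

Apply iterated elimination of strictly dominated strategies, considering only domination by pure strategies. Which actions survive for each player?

Survivors P1:{C,D} P2:{P,S}

P2 drop Q (P beats it: A:5>4 B:11>9 C:9>7 D:10>7 E:8>0)
P2 drop R (P beats it: A:5>0 B:11>1 C:9>7 D:10>0 E:8>6)
P2 drop T (S beats it: A:10>8 B:9>7 C:8>5 D:12>2 E:9>2)
P1 drop A (C beats it: P:9>8 S:7>5)
P1 drop B (C beats it: P:9>2 S:7>3)
P1 drop E (C beats it: P:9>1 S:7>6)
P1→{C,D} P2→{P,S}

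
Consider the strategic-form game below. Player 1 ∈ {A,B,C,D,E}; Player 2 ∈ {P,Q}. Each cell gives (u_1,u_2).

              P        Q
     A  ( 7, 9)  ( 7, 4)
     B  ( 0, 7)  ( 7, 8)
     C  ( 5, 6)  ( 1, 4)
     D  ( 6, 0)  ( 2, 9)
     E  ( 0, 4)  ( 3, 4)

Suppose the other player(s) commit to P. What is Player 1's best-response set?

P1 best: {A}

u_1(A vs P) = 7
u_1(B vs P) = 0
u_1(C vs P) = 5
u_1(D vs P) = 6
u_1(E vs P) = 0
max payoff 7 at {A}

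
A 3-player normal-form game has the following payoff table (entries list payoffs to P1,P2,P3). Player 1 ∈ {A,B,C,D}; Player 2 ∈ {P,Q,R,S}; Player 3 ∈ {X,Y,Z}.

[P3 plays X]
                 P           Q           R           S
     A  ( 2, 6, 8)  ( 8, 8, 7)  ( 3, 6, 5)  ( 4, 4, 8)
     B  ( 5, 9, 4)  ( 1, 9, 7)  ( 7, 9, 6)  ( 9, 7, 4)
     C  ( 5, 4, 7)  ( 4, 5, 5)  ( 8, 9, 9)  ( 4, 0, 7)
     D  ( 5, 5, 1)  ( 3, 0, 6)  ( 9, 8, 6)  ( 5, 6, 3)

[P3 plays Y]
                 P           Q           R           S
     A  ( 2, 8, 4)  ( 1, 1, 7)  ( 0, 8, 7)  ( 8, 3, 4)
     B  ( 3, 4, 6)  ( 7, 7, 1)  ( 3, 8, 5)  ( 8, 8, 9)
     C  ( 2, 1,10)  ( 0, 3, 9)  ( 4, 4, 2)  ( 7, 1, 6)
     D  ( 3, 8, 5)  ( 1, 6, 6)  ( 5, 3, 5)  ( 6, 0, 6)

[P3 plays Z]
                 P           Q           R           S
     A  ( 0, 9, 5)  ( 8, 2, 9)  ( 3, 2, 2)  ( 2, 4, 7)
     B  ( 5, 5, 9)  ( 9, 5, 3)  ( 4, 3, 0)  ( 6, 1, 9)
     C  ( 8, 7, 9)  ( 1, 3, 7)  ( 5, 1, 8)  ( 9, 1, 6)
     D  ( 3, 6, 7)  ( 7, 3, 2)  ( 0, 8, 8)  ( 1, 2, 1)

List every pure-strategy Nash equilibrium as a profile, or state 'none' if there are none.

Nash profiles: (B,S,Y)

(A,P,X): not NE [P1→D gives 5>2; P2→Q gives 8>6]
(A,P,Y): not NE [P1→D gives 3>2; P3→X gives 8>4]
(A,P,Z): not NE [P1→C gives 8>0; P3→X gives 8>5]
(A,Q,X): not NE [P3→Z gives 9>7]
(A,Q,Y): not NE [P1→B gives 7>1; P2→R gives 8>1; P3→Z gives 9>7]
(A,Q,Z): not NE [P1→B gives 9>8; P2→P gives 9>2]
(A,R,X): not NE [P1→D gives 9>3; P2→Q gives 8>6; P3→Y gives 7>5]
(A,R,Y): not NE [P1→D gives 5>0]
(A,R,Z): not NE [P1→C gives 5>3; P2→P gives 9>2; P3→Y gives 7>2]
(A,S,X): not NE [P1→B gives 9>4; P2→Q gives 8>4]
(A,S,Y): not NE [P2→R gives 8>3; P3→X gives 8>4]
(A,S,Z): not NE [P1→C gives 9>2; P2→P gives 9>4; P3→X gives 8>7]
(B,P,X): not NE [P3→Z gives 9>4]
(B,P,Y): not NE [P2→S gives 8>4; P3→Z gives 9>6]
(B,P,Z): not NE [P1→C gives 8>5]
(B,Q,X): not NE [P1→A gives 8>1]
(B,Q,Y): not NE [P2→S gives 8>7; P3→X gives 7>1]
(B,Q,Z): not NE [P3→X gives 7>3]
(B,R,X): not NE [P1→D gives 9>7]
(B,R,Y): not NE [P1→D gives 5>3; P3→X gives 6>5]
(B,R,Z): not NE [P1→C gives 5>4; P2→Q gives 5>3; P3→X gives 6>0]
(B,S,X): not NE [P2→R gives 9>7; P3→Z gives 9>4]
(B,S,Y): NE
(B,S,Z): not NE [P1→C gives 9>6; P2→Q gives 5>1]
(C,P,X): not NE [P2→R gives 9>4; P3→Y gives 10>7]
(C,P,Y): not NE [P1→D gives 3>2; P2→R gives 4>1]
(C,P,Z): not NE [P3→Y gives 10>9]
(C,Q,X): not NE [P1→A gives 8>4; P2→R gives 9>5; P3→Y gives 9>5]
(C,Q,Y): not NE [P1→B gives 7>0; P2→R gives 4>3]
(C,Q,Z): not NE [P1→B gives 9>1; P2→P gives 7>3; P3→Y gives 9>7]
(C,R,X): not NE [P1→D gives 9>8]
(C,R,Y): not NE [P1→D gives 5>4; P3→X gives 9>2]
(C,R,Z): not NE [P2→P gives 7>1; P3→X gives 9>8]
(C,S,X): not NE [P1→B gives 9>4; P2→R gives 9>0]
(C,S,Y): not NE [P1→B gives 8>7; P2→R gives 4>1; P3→X gives 7>6]
(C,S,Z): not NE [P2→P gives 7>1; P3→X gives 7>6]
(D,P,X): not NE [P2→R gives 8>5; P3→Z gives 7>1]
(D,P,Y): not NE [P3→Z gives 7>5]
(D,P,Z): not NE [P1→C gives 8>3; P2→R gives 8>6]
(D,Q,X): not NE [P1→A gives 8>3; P2→R gives 8>0]
(D,Q,Y): not NE [P1→B gives 7>1; P2→P gives 8>6]
(D,Q,Z): not NE [P1→B gives 9>7; P2→R gives 8>3; P3→Y gives 6>2]
(D,R,X): not NE [P3→Z gives 8>6]
(D,R,Y): not NE [P2→P gives 8>3; P3→Z gives 8>5]
(D,R,Z): not NE [P1→C gives 5>0]
(D,S,X): not NE [P1→B gives 9>5; P2→R gives 8>6; P3→Y gives 6>3]
(D,S,Y): not NE [P1→B gives 8>6; P2→P gives 8>0]
(D,S,Z): not NE [P1→C gives 9>1; P2→R gives 8>2; P3→Y gives 6>1]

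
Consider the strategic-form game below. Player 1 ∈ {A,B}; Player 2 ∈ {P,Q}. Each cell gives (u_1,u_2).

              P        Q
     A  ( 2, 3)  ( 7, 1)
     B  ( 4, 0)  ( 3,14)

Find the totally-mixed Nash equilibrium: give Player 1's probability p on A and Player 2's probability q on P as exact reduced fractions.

P1 indiff ⇒ q·2+(1-q)·7 = q·4+(1-q)·3 ⇒ q(-2) = (1-q)(-4) ⇒ q = 2/3
P2 indiff ⇒ p·3+(1-p)·0 = p·1+(1-p)·14 ⇒ p(2) = (1-p)(14) ⇒ p = 7/8

(p,q) = (7/8, 2/3)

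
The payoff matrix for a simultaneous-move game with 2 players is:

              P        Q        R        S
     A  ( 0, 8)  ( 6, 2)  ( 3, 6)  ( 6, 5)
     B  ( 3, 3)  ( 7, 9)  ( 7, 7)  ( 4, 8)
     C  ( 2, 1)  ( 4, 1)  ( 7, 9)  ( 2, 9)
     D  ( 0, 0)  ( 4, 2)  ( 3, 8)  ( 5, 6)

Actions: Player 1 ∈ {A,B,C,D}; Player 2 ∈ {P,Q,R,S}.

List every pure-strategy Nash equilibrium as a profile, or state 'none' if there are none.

NE set: (B,Q), (C,R)

(A,P): not NE [P1→B gives 3>0]
(A,Q): not NE [P1→B gives 7>6; P2→P gives 8>2]
(A,R): not NE [P1→C gives 7>3; P2→P gives 8>6]
(A,S): not NE [P2→P gives 8>5]
(B,P): not NE [P2→Q gives 9>3]
(B,Q): NE
(B,R): not NE [P2→Q gives 9>7]
(B,S): not NE [P1→A gives 6>4; P2→Q gives 9>8]
(C,P): not NE [P1→B gives 3>2; P2→S gives 9>1]
(C,Q): not NE [P1→B gives 7>4; P2→S gives 9>1]
(C,R): NE
(C,S): not NE [P1→A gives 6>2]
(D,P): not NE [P1→B gives 3>0; P2→R gives 8>0]
(D,Q): not NE [P1→B gives 7>4; P2→R gives 8>2]
(D,R): not NE [P1→C gives 7>3]
(D,S): not NE [P1→A gives 6>5; P2→R gives 8>6]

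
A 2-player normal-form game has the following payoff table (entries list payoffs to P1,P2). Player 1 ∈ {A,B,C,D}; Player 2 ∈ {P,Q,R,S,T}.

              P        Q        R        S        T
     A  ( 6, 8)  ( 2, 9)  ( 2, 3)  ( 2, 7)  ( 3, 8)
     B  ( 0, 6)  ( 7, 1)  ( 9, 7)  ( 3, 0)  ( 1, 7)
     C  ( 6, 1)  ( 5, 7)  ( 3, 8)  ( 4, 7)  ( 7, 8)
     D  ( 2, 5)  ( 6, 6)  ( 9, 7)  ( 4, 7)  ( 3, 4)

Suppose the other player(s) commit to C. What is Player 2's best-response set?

u_2(P vs C) = 1
u_2(Q vs C) = 7
u_2(R vs C) = 8
u_2(S vs C) = 7
u_2(T vs C) = 8
max payoff 8 at {R,T}

BR_2 = {R,T}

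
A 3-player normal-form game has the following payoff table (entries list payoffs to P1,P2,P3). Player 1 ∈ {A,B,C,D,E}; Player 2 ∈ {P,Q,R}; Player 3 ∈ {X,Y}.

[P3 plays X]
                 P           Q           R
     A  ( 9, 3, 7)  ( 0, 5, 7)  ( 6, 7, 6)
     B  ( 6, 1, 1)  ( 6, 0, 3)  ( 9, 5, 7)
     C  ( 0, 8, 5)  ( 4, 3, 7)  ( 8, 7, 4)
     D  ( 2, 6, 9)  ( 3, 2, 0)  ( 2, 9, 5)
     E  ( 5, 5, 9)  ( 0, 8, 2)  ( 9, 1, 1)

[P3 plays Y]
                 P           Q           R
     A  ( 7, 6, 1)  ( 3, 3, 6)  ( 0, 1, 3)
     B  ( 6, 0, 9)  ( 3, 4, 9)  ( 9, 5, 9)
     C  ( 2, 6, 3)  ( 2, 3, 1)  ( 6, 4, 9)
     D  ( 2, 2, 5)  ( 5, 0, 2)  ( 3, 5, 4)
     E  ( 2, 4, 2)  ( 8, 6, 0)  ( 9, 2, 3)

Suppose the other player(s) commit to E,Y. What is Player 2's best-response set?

u_2(P vs E,Y) = 4
u_2(Q vs E,Y) = 6
u_2(R vs E,Y) = 2
max payoff 6 at {Q}

BR_2 = {Q}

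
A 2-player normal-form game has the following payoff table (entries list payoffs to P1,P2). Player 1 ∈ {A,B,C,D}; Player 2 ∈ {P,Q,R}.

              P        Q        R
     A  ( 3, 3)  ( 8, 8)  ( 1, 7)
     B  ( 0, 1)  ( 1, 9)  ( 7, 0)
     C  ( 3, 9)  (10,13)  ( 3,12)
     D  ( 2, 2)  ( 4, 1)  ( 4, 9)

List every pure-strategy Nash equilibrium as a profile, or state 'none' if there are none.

(A,P): not NE [P2→Q gives 8>3]
(A,Q): not NE [P1→C gives 10>8]
(A,R): not NE [P1→B gives 7>1; P2→Q gives 8>7]
(B,P): not NE [P1→C gives 3>0; P2→Q gives 9>1]
(B,Q): not NE [P1→C gives 10>1]
(B,R): not NE [P2→Q gives 9>0]
(C,P): not NE [P2→Q gives 13>9]
(C,Q): NE
(C,R): not NE [P1→B gives 7>3; P2→Q gives 13>12]
(D,P): not NE [P1→C gives 3>2; P2→R gives 9>2]
(D,Q): not NE [P1→C gives 10>4; P2→R gives 9>1]
(D,R): not NE [P1→B gives 7>4]

Nash profiles: (C,Q)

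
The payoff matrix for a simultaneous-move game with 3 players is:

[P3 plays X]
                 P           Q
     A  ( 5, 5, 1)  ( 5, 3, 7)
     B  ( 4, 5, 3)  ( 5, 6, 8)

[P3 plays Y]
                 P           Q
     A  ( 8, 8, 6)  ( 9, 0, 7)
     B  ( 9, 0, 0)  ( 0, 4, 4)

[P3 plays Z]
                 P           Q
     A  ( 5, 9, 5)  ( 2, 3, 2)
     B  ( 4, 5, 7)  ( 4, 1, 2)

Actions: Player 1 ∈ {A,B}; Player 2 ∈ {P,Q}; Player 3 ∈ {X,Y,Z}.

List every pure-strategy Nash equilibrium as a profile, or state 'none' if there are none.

NE set: (B,Q,X)

(A,P,X): not NE [P3→Y gives 6>1]
(A,P,Y): not NE [P1→B gives 9>8]
(A,P,Z): not NE [P3→Y gives 6>5]
(A,Q,X): not NE [P2→P gives 5>3]
(A,Q,Y): not NE [P2→P gives 8>0]
(A,Q,Z): not NE [P1→B gives 4>2; P2→P gives 9>3; P3→Y gives 7>2]
(B,P,X): not NE [P1→A gives 5>4; P2→Q gives 6>5; P3→Z gives 7>3]
(B,P,Y): not NE [P2→Q gives 4>0; P3→Z gives 7>0]
(B,P,Z): not NE [P1→A gives 5>4]
(B,Q,X): NE
(B,Q,Y): not NE [P1→A gives 9>0; P3→X gives 8>4]
(B,Q,Z): not NE [P2→P gives 5>1; P3→X gives 8>2]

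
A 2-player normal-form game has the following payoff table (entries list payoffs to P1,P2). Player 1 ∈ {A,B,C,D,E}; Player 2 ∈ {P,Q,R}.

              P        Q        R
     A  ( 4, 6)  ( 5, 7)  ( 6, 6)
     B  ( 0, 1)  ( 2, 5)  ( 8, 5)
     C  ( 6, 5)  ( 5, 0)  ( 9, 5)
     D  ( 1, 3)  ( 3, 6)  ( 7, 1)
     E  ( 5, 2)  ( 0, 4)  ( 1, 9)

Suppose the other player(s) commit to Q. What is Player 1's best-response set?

u_1(A vs Q) = 5
u_1(B vs Q) = 2
u_1(C vs Q) = 5
u_1(D vs Q) = 3
u_1(E vs Q) = 0
max payoff 5 at {A,C}

BR_1 = {A,C}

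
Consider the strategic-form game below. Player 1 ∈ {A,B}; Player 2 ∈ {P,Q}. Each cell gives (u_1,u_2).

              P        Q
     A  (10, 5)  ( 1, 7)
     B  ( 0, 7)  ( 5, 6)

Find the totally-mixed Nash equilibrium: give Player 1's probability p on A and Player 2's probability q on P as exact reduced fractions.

P1 indiff ⇒ q·10+(1-q)·1 = q·0+(1-q)·5 ⇒ q(10) = (1-q)(4) ⇒ q = 2/7
P2 indiff ⇒ p·5+(1-p)·7 = p·7+(1-p)·6 ⇒ p(-2) = (1-p)(-1) ⇒ p = 1/3

(p,q) = (1/3, 2/7)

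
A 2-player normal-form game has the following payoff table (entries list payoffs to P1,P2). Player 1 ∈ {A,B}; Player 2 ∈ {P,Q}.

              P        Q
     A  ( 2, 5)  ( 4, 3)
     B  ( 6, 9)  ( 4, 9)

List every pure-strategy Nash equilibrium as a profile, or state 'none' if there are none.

PSNE = {(B,P), (B,Q)}

(A,P): not NE [P1→B gives 6>2]
(A,Q): not NE [P2→P gives 5>3]
(B,P): NE
(B,Q): NE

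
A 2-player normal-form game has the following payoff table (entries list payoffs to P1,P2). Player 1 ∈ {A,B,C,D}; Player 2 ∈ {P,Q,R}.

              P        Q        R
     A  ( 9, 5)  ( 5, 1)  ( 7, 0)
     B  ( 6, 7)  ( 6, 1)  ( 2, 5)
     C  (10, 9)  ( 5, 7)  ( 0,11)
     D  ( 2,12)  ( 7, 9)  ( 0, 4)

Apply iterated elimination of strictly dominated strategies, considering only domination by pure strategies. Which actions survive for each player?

Remaining: P1:{A,C} P2:{P,R}

P2 drop Q (P beats it: A:5>1 B:7>1 C:9>7 D:12>9)
P1 drop B (A beats it: P:9>6 R:7>2)
P1 drop D (A beats it: P:9>2 R:7>0)
P1→{A,C} P2→{P,R}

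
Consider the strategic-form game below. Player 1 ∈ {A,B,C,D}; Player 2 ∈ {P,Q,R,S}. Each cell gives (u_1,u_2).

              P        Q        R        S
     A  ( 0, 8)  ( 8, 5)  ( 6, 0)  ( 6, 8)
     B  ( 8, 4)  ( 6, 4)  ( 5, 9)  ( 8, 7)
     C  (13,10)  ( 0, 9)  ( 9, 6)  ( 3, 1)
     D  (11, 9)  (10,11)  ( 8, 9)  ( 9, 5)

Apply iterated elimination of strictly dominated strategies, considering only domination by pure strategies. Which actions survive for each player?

P1 drop A (D beats it: P:11>0 Q:10>8 R:8>6 S:9>6)
P1 drop B (D beats it: P:11>8 Q:10>6 R:8>5 S:9>8)
P2 drop R (Q beats it: C:9>6 D:11>9)
P2 drop S (P beats it: C:10>1 D:9>5)
P1→{C,D} P2→{P,Q}

Remaining: P1:{C,D} P2:{P,Q}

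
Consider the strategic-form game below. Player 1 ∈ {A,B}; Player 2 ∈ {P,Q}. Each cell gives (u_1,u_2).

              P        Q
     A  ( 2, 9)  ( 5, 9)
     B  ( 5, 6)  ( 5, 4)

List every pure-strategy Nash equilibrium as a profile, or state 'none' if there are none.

(A,P): not NE [P1→B gives 5>2]
(A,Q): NE
(B,P): NE
(B,Q): not NE [P2→P gives 6>4]

PSNE = {(A,Q), (B,P)}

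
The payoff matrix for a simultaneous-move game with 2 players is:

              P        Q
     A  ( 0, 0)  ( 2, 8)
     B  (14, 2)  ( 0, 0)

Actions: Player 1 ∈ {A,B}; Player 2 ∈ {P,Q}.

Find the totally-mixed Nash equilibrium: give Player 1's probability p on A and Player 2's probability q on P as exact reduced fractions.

P1 indiff ⇒ q·0+(1-q)·2 = q·14+(1-q)·0 ⇒ q(-14) = (1-q)(-2) ⇒ q = 1/8
P2 indiff ⇒ p·0+(1-p)·2 = p·8+(1-p)·0 ⇒ p(-8) = (1-p)(-2) ⇒ p = 1/5

P1 mixes 1/5 on A; P2 mixes 1/8 on P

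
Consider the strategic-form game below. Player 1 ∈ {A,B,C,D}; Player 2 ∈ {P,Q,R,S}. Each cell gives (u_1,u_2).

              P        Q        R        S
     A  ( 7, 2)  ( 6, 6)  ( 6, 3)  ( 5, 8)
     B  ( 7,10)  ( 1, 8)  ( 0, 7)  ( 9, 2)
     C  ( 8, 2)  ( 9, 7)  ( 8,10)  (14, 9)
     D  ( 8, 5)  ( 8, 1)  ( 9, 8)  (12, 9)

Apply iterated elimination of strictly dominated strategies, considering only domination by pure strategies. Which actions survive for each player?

P1 drop A (C beats it: P:8>7 Q:9>6 R:8>6 S:14>5)
P1 drop B (C beats it: P:8>7 Q:9>1 R:8>0 S:14>9)
P2 drop P (R beats it: C:10>2 D:8>5)
P2 drop Q (R beats it: C:10>7 D:8>1)
P1→{C,D} P2→{R,S}

IESDS → P1:{C,D} P2:{R,S}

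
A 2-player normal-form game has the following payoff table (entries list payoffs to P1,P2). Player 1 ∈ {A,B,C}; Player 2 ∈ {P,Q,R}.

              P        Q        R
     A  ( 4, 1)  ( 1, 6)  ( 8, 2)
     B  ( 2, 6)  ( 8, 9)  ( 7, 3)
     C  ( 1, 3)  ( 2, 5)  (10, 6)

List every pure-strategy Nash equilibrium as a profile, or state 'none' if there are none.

(A,P): not NE [P2→Q gives 6>1]
(A,Q): not NE [P1→B gives 8>1]
(A,R): not NE [P1→C gives 10>8; P2→Q gives 6>2]
(B,P): not NE [P1→A gives 4>2; P2→Q gives 9>6]
(B,Q): NE
(B,R): not NE [P1→C gives 10>7; P2→Q gives 9>3]
(C,P): not NE [P1→A gives 4>1; P2→R gives 6>3]
(C,Q): not NE [P1→B gives 8>2; P2→R gives 6>5]
(C,R): NE

NE set: (B,Q), (C,R)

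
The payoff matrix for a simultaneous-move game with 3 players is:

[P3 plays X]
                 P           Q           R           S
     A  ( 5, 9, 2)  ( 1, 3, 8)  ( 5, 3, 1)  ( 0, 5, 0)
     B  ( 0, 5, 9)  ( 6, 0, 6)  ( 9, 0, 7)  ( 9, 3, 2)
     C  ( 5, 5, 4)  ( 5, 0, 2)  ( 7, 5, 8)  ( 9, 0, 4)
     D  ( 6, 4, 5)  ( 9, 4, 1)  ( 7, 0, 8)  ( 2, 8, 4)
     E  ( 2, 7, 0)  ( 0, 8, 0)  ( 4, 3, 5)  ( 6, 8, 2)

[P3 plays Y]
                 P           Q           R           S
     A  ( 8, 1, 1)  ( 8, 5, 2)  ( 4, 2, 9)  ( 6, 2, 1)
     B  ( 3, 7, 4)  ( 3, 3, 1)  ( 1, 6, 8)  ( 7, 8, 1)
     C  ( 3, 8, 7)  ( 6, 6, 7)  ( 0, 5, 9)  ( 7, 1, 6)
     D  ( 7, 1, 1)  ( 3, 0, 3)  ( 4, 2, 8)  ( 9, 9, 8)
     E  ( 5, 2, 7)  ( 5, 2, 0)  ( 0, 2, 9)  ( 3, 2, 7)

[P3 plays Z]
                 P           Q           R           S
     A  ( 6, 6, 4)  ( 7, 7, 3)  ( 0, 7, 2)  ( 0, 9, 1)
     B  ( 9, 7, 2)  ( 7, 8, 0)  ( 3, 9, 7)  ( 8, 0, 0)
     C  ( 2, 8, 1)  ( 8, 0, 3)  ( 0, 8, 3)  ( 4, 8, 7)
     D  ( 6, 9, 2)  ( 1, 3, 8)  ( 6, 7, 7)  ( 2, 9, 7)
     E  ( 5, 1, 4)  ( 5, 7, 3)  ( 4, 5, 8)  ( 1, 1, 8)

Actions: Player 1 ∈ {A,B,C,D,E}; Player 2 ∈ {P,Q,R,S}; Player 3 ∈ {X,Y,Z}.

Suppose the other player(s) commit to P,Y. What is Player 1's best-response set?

BR_1 = {A}

u_1(A vs P,Y) = 8
u_1(B vs P,Y) = 3
u_1(C vs P,Y) = 3
u_1(D vs P,Y) = 7
u_1(E vs P,Y) = 5
max payoff 8 at {A}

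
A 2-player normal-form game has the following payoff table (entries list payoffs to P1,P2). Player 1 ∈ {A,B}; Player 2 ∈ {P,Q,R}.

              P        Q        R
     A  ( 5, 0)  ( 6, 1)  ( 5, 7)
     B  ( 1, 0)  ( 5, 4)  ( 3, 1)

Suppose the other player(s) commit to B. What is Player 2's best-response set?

u_2(P vs B) = 0
u_2(Q vs B) = 4
u_2(R vs B) = 1
max payoff 4 at {Q}

BR_2 = {Q}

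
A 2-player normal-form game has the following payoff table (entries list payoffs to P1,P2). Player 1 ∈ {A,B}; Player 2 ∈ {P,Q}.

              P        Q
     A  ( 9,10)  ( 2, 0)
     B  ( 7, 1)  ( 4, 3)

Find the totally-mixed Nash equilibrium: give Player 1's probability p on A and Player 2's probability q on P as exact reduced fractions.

P1 indiff ⇒ q·9+(1-q)·2 = q·7+(1-q)·4 ⇒ q(2) = (1-q)(2) ⇒ q = 1/2
P2 indiff ⇒ p·10+(1-p)·1 = p·0+(1-p)·3 ⇒ p(10) = (1-p)(2) ⇒ p = 1/6

p=1/6, q=1/2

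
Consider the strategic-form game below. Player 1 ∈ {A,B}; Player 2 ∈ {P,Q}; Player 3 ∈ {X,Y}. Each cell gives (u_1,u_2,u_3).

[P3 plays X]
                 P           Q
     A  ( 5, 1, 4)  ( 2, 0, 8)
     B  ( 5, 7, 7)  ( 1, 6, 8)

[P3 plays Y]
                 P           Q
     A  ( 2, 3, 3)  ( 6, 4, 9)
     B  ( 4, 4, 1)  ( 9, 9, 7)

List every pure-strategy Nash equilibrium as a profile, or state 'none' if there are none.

(A,P,X): NE
(A,P,Y): not NE [P1→B gives 4>2; P2→Q gives 4>3; P3→X gives 4>3]
(A,Q,X): not NE [P2→P gives 1>0; P3→Y gives 9>8]
(A,Q,Y): not NE [P1→B gives 9>6]
(B,P,X): NE
(B,P,Y): not NE [P2→Q gives 9>4; P3→X gives 7>1]
(B,Q,X): not NE [P1→A gives 2>1; P2→P gives 7>6]
(B,Q,Y): not NE [P3→X gives 8>7]

Nash profiles: (A,P,X), (B,P,X)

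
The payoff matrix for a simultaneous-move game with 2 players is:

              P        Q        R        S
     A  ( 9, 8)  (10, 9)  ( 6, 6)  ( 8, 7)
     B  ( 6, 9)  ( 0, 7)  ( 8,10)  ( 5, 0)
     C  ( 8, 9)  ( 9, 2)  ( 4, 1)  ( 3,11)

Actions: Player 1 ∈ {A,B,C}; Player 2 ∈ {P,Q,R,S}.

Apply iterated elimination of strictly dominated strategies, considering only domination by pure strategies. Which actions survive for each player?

P1 drop C (A beats it: P:9>8 Q:10>9 R:6>4 S:8>3)
P2 drop S (P beats it: A:8>7 B:9>0)
P1→{A,B} P2→{P,Q,R}

IESDS → P1:{A,B} P2:{P,Q,R}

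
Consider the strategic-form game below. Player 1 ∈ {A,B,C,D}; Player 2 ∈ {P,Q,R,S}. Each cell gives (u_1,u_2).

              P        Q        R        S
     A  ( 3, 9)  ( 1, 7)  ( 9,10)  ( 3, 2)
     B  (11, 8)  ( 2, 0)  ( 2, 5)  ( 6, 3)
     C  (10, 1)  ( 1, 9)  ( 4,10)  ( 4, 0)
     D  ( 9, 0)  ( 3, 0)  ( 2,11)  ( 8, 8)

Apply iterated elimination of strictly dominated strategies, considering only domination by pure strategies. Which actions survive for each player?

IESDS → P1:{A,B,C} P2:{P,R}

P2 drop Q (R beats it: A:10>7 B:5>0 C:10>9 D:11>0)
P2 drop S (R beats it: A:10>2 B:5>3 C:10>0 D:11>8)
P1 drop D (C beats it: P:10>9 R:4>2)
P1→{A,B,C} P2→{P,R}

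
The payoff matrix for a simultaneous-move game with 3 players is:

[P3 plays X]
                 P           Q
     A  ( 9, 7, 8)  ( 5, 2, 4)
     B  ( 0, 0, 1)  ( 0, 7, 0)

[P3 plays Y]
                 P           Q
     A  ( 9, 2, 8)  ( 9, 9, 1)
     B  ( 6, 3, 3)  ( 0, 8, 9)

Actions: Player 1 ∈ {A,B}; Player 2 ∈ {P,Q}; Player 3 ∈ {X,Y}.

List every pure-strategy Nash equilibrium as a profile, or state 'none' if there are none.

Nash profiles: (A,P,X)

(A,P,X): NE
(A,P,Y): not NE [P2→Q gives 9>2]
(A,Q,X): not NE [P2→P gives 7>2]
(A,Q,Y): not NE [P3→X gives 4>1]
(B,P,X): not NE [P1→A gives 9>0; P2→Q gives 7>0; P3→Y gives 3>1]
(B,P,Y): not NE [P1→A gives 9>6; P2→Q gives 8>3]
(B,Q,X): not NE [P1→A gives 5>0; P3→Y gives 9>0]
(B,Q,Y): not NE [P1→A gives 9>0]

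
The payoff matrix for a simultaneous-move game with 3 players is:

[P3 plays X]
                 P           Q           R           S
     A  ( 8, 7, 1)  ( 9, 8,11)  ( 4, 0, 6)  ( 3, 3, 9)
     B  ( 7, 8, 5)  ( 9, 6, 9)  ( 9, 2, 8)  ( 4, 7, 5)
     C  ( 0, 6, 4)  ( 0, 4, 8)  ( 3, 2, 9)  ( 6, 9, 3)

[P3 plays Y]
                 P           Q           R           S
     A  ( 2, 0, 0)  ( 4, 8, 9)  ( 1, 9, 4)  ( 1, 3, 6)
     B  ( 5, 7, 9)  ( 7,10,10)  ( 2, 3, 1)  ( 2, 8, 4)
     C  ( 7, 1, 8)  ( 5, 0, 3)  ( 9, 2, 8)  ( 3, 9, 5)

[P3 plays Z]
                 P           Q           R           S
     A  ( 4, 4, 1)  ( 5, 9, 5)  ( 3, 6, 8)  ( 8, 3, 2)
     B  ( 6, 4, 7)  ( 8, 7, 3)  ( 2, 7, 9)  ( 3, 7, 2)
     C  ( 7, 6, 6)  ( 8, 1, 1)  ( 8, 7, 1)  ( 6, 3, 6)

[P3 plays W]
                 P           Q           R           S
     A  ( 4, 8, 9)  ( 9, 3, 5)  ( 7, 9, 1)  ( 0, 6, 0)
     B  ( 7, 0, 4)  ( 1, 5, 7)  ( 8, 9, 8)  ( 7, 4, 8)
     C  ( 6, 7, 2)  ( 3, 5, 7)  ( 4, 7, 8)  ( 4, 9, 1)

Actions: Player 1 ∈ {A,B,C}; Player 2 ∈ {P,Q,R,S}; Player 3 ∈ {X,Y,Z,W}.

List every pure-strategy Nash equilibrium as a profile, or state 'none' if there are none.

(A,P,X): not NE [P2→Q gives 8>7; P3→W gives 9>1]
(A,P,Y): not NE [P1→C gives 7>2; P2→R gives 9>0; P3→W gives 9>0]
(A,P,Z): not NE [P1→C gives 7>4; P2→Q gives 9>4; P3→W gives 9>1]
(A,P,W): not NE [P1→B gives 7>4; P2→R gives 9>8]
(A,Q,X): NE
(A,Q,Y): not NE [P1→B gives 7>4; P2→R gives 9>8; P3→X gives 11>9]
(A,Q,Z): not NE [P1→C gives 8>5; P3→X gives 11>5]
(A,Q,W): not NE [P2→R gives 9>3; P3→X gives 11>5]
(A,R,X): not NE [P1→B gives 9>4; P2→Q gives 8>0; P3→Z gives 8>6]
(A,R,Y): not NE [P1→C gives 9>1; P3→Z gives 8>4]
(A,R,Z): not NE [P1→C gives 8>3; P2→Q gives 9>6]
(A,R,W): not NE [P1→B gives 8>7; P3→Z gives 8>1]
(A,S,X): not NE [P1→C gives 6>3; P2→Q gives 8>3]
(A,S,Y): not NE [P1→C gives 3>1; P2→R gives 9>3; P3→X gives 9>6]
(A,S,Z): not NE [P2→Q gives 9>3; P3→X gives 9>2]
(A,S,W): not NE [P1→B gives 7>0; P2→R gives 9>6; P3→X gives 9>0]
(B,P,X): not NE [P1→A gives 8>7; P3→Y gives 9>5]
(B,P,Y): not NE [P1→C gives 7>5; P2→Q gives 10>7]
(B,P,Z): not NE [P1→C gives 7>6; P2→S gives 7>4; P3→Y gives 9>7]
(B,P,W): not NE [P2→R gives 9>0; P3→Y gives 9>4]
(B,Q,X): not NE [P2→P gives 8>6; P3→Y gives 10>9]
(B,Q,Y): NE
(B,Q,Z): not NE [P3→Y gives 10>3]
(B,Q,W): not NE [P1→A gives 9>1; P2→R gives 9>5; P3→Y gives 10>7]
(B,R,X): not NE [P2→P gives 8>2; P3→Z gives 9>8]
(B,R,Y): not NE [P1→C gives 9>2; P2→Q gives 10>3; P3→Z gives 9>1]
(B,R,Z): not NE [P1→C gives 8>2]
(B,R,W): not NE [P3→Z gives 9>8]
(B,S,X): not NE [P1→C gives 6>4; P2→P gives 8>7; P3→W gives 8>5]
(B,S,Y): not NE [P1→C gives 3>2; P2→Q gives 10>8; P3→W gives 8>4]
(B,S,Z): not NE [P1→A gives 8>3; P3→W gives 8>2]
(B,S,W): not NE [P2→R gives 9>4]
(C,P,X): not NE [P1→A gives 8>0; P2→S gives 9>6; P3→Y gives 8>4]
(C,P,Y): not NE [P2→S gives 9>1]
(C,P,Z): not NE [P2→R gives 7>6; P3→Y gives 8>6]
(C,P,W): not NE [P1→B gives 7>6; P2→S gives 9>7; P3→Y gives 8>2]
(C,Q,X): not NE [P1→B gives 9>0; P2→S gives 9>4]
(C,Q,Y): not NE [P1→B gives 7>5; P2→S gives 9>0; P3→X gives 8>3]
(C,Q,Z): not NE [P2→R gives 7>1; P3→X gives 8>1]
(C,Q,W): not NE [P1→A gives 9>3; P2→S gives 9>5; P3→X gives 8>7]
(C,R,X): not NE [P1→B gives 9>3; P2→S gives 9>2]
(C,R,Y): not NE [P2→S gives 9>2; P3→X gives 9>8]
(C,R,Z): not NE [P3→X gives 9>1]
(C,R,W): not NE [P1→B gives 8>4; P2→S gives 9>7; P3→X gives 9>8]
(C,S,X): not NE [P3→Z gives 6>3]
(C,S,Y): not NE [P3→Z gives 6>5]
(C,S,Z): not NE [P1→A gives 8>6; P2→R gives 7>3]
(C,S,W): not NE [P1→B gives 7>4; P3→Z gives 6>1]

PSNE = {(A,Q,X), (B,Q,Y)}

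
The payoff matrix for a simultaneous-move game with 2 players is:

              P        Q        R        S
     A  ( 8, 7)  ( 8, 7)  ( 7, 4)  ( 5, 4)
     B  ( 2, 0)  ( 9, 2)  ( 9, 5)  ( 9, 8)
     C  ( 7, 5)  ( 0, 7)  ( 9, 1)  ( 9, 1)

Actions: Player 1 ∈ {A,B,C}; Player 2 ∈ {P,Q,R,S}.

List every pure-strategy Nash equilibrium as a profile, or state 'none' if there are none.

PSNE = {(A,P), (B,S)}

(A,P): NE
(A,Q): not NE [P1→B gives 9>8]
(A,R): not NE [P1→C gives 9>7; P2→Q gives 7>4]
(A,S): not NE [P1→C gives 9>5; P2→Q gives 7>4]
(B,P): not NE [P1→A gives 8>2; P2→S gives 8>0]
(B,Q): not NE [P2→S gives 8>2]
(B,R): not NE [P2→S gives 8>5]
(B,S): NE
(C,P): not NE [P1→A gives 8>7; P2→Q gives 7>5]
(C,Q): not NE [P1→B gives 9>0]
(C,R): not NE [P2→Q gives 7>1]
(C,S): not NE [P2→Q gives 7>1]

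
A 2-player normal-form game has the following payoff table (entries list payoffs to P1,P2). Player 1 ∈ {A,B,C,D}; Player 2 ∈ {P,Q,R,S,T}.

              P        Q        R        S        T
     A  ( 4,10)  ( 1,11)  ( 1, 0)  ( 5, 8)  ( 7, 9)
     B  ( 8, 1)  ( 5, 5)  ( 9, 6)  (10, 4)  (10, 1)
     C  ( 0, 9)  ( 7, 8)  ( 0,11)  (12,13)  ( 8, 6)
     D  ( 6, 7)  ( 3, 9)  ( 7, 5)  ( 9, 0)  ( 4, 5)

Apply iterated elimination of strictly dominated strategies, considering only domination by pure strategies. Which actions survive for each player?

P1 drop A (B beats it: P:8>4 Q:5>1 R:9>1 S:10>5 T:10>7)
P1 drop D (B beats it: P:8>6 Q:5>3 R:9>7 S:10>9 T:10>4)
P2 drop P (R beats it: B:6>1 C:11>9)
P2 drop Q (R beats it: B:6>5 C:11>8)
P2 drop T (R beats it: B:6>1 C:11>6)
P1→{B,C} P2→{R,S}

Remaining: P1:{B,C} P2:{R,S}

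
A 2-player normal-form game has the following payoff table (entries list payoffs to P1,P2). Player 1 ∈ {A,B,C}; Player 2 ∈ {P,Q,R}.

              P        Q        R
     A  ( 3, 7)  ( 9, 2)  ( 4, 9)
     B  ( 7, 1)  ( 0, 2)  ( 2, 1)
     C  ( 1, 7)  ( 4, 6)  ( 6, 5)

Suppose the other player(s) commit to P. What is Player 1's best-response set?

argmax u_1 = {B}

u_1(A vs P) = 3
u_1(B vs P) = 7
u_1(C vs P) = 1
max payoff 7 at {B}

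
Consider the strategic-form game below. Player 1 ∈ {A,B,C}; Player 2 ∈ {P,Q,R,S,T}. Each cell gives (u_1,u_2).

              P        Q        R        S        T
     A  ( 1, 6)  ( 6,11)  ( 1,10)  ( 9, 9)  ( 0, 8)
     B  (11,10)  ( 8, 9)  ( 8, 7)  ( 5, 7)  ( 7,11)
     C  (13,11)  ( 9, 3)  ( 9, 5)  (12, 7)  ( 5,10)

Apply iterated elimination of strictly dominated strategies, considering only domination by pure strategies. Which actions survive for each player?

IESDS → P1:{B,C} P2:{P,T}

P1 drop A (C beats it: P:13>1 Q:9>6 R:9>1 S:12>9 T:5>0)
P2 drop Q (P beats it: B:10>9 C:11>3)
P2 drop R (P beats it: B:10>7 C:11>5)
P2 drop S (P beats it: B:10>7 C:11>7)
P1→{B,C} P2→{P,T}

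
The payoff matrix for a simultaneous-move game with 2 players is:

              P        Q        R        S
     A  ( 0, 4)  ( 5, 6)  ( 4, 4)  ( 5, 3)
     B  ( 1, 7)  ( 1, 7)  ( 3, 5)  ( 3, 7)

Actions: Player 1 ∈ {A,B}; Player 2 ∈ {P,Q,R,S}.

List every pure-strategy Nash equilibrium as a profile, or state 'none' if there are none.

Nash profiles: (A,Q), (B,P)

(A,P): not NE [P1→B gives 1>0; P2→Q gives 6>4]
(A,Q): NE
(A,R): not NE [P2→Q gives 6>4]
(A,S): not NE [P2→Q gives 6>3]
(B,P): NE
(B,Q): not NE [P1→A gives 5>1]
(B,R): not NE [P1→A gives 4>3; P2→S gives 7>5]
(B,S): not NE [P1→A gives 5>3]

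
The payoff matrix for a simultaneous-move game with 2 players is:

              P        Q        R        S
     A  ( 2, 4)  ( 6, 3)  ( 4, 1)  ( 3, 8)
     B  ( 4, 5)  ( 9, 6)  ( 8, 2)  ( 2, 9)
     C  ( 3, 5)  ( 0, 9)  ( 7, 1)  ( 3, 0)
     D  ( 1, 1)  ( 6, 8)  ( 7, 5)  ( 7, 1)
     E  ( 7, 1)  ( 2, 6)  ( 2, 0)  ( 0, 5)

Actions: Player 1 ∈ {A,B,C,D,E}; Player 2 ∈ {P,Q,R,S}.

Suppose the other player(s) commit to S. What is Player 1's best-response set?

P1 best: {D}

u_1(A vs S) = 3
u_1(B vs S) = 2
u_1(C vs S) = 3
u_1(D vs S) = 7
u_1(E vs S) = 0
max payoff 7 at {D}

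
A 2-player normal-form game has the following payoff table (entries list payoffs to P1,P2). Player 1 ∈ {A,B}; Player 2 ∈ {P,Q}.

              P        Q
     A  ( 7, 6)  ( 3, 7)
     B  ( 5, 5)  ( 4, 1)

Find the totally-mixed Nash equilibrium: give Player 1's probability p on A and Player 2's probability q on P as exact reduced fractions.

P1 indiff ⇒ q·7+(1-q)·3 = q·5+(1-q)·4 ⇒ q(2) = (1-q)(1) ⇒ q = 1/3
P2 indiff ⇒ p·6+(1-p)·5 = p·7+(1-p)·1 ⇒ p(-1) = (1-p)(-4) ⇒ p = 4/5

p=4/5, q=1/3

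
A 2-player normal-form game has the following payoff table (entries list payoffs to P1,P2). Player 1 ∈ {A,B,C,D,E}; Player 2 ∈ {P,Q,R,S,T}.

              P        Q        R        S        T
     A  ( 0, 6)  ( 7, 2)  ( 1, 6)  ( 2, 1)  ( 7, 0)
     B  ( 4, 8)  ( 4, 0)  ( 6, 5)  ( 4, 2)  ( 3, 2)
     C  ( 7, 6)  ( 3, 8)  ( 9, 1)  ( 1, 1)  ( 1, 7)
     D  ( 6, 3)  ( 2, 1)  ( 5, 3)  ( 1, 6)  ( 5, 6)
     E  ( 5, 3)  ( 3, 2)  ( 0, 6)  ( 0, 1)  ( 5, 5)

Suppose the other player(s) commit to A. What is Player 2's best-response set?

u_2(P vs A) = 6
u_2(Q vs A) = 2
u_2(R vs A) = 6
u_2(S vs A) = 1
u_2(T vs A) = 0
max payoff 6 at {P,R}

BR_2 = {P,R}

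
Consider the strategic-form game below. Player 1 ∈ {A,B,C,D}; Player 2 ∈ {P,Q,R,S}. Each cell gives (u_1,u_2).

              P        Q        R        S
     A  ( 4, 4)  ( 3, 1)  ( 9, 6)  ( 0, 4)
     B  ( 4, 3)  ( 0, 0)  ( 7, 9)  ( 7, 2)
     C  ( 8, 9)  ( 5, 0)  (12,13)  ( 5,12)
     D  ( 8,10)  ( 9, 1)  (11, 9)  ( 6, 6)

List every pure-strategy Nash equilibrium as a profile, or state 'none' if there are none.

PSNE = {(C,R), (D,P)}

(A,P): not NE [P1→D gives 8>4; P2→R gives 6>4]
(A,Q): not NE [P1→D gives 9>3; P2→R gives 6>1]
(A,R): not NE [P1→C gives 12>9]
(A,S): not NE [P1→B gives 7>0; P2→R gives 6>4]
(B,P): not NE [P1→D gives 8>4; P2→R gives 9>3]
(B,Q): not NE [P1→D gives 9>0; P2→R gives 9>0]
(B,R): not NE [P1→C gives 12>7]
(B,S): not NE [P2→R gives 9>2]
(C,P): not NE [P2→R gives 13>9]
(C,Q): not NE [P1→D gives 9>5; P2→R gives 13>0]
(C,R): NE
(C,S): not NE [P1→B gives 7>5; P2→R gives 13>12]
(D,P): NE
(D,Q): not NE [P2→P gives 10>1]
(D,R): not NE [P1→C gives 12>11; P2→P gives 10>9]
(D,S): not NE [P1→B gives 7>6; P2→P gives 10>6]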